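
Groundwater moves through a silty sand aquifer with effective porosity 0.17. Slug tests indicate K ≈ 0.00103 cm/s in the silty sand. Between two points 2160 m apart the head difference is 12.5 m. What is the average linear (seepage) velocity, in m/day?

Convert K: 0.00103 cm/s × 864 = 0.8899 m/day.
Hydraulic gradient i = Δh / L = 12.5 / 2160 = 0.005787.
Darcy flux q = K · i = 0.8899 × 0.005787 = 0.005150 m/day.
Seepage velocity v = q / n_e = 0.005150 / 0.17 = 0.03029 m/day.

0.0303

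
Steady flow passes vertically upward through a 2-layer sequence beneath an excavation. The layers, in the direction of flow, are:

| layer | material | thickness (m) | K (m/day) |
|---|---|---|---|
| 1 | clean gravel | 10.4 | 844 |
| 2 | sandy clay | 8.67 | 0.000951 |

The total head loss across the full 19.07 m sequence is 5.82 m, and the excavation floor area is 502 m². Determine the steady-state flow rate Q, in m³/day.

0.320

Flow is perpendicular to layering, so the layers act in series and the equivalent K is the thickness-weighted harmonic mean.
Total thickness L = 10.4 + 8.67 = 19.07 m.
Σ(b_i/K_i) = 10.4/844 + 8.67/0.000951 = 9117 d.
K_eq = L / Σ(b_i/K_i) = 19.07 / 9117 = 0.002092 m/day.
Q = K_eq · A · (Δh/L) = 0.002092 × 502 × (5.82/19.07) = 0.3205 m³/day.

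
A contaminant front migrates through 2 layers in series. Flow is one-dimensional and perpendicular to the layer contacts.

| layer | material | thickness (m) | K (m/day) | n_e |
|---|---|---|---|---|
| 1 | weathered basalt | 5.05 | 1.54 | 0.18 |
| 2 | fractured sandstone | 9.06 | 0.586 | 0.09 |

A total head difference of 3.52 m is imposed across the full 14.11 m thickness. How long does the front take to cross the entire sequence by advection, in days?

With flow normal to the layers, continuity requires the same specific discharge q through every layer.
Σ(b_i/K_i) = 5.05/1.54 + 9.06/0.586 = 18.74 d.
q = Δh / Σ(b_i/K_i) = 3.52 / 18.74 = 0.1878 m/day.
In each layer the seepage velocity is v_i = q/n_i, so the layer transit time is t_i = b_i·n_i / q:
  layer 1 (weathered basalt): t_1 = 5.05 × 0.18 / 0.1878 = 4.839 d
  layer 2 (fractured sandstone): t_2 = 9.06 × 0.09 / 0.1878 = 4.341 d
Total t = Σ t_i = 9.180 days.

9.18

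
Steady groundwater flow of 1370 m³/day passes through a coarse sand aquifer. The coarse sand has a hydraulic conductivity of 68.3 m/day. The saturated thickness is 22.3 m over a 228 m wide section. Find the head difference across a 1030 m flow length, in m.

Cross-sectional area A = 228 × 22.3 = 5084 m².
From Q = K·A·i, i = Q / (K·A) = 1370 / (68.30 × 5084) = 0.003945.
Head loss Δh = i · L = 0.003945 × 1030 = 4.063 m.

4.06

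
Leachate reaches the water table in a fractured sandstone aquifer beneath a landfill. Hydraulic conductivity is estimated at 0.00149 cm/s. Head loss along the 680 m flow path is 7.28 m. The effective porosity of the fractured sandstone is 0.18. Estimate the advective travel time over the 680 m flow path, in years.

Convert K: 0.00149 cm/s × 864 = 1.287 m/day.
Hydraulic gradient i = Δh / L = 7.28 / 680 = 0.01071.
Darcy flux q = K · i = 1.287 × 0.01071 = 0.01378 m/day.
Seepage velocity v = q / n_e = 0.01378 / 0.18 = 0.07657 m/day.
Travel time t = L / v = 680 / 0.07657 = 8881 days = 24.31 years.

24.3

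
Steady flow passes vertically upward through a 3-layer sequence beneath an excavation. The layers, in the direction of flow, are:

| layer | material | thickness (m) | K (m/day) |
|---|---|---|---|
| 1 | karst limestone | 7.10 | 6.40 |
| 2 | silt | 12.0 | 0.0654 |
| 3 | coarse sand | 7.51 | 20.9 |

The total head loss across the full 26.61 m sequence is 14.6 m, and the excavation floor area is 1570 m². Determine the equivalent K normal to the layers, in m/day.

0.144

Flow is perpendicular to layering, so the layers act in series and the equivalent K is the thickness-weighted harmonic mean.
Total thickness L = 7.10 + 12.0 + 7.51 = 26.61 m.
Σ(b_i/K_i) = 7.10/6.40 + 12.0/0.0654 + 7.51/20.9 = 185.0 d.
K_eq = L / Σ(b_i/K_i) = 26.61 / 185.0 = 0.1439 m/day.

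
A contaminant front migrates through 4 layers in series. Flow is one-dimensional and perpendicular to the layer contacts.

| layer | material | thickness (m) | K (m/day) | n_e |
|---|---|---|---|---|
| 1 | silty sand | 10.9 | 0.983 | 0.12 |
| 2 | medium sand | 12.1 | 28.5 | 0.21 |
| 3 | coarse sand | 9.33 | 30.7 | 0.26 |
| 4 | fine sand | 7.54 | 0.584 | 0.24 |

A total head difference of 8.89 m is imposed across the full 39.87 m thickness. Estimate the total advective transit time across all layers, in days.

22.5

With flow normal to the layers, continuity requires the same specific discharge q through every layer.
Σ(b_i/K_i) = 10.9/0.983 + 12.1/28.5 + 9.33/30.7 + 7.54/0.584 = 24.73 d.
q = Δh / Σ(b_i/K_i) = 8.89 / 24.73 = 0.3595 m/day.
In each layer the seepage velocity is v_i = q/n_i, so the layer transit time is t_i = b_i·n_i / q:
  layer 1 (silty sand): t_1 = 10.9 × 0.12 / 0.3595 = 3.638 d
  layer 2 (medium sand): t_2 = 12.1 × 0.21 / 0.3595 = 7.068 d
  layer 3 (coarse sand): t_3 = 9.33 × 0.26 / 0.3595 = 6.747 d
  layer 4 (fine sand): t_4 = 7.54 × 0.24 / 0.3595 = 5.033 d
Total t = Σ t_i = 22.49 days.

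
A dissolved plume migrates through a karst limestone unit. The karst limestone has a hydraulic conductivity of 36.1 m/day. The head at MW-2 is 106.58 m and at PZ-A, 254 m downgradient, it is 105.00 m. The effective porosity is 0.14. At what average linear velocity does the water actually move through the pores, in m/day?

Hydraulic gradient i = (106.58 − 105.00) / 254 = 1.58 / 254 = 0.006220.
Darcy flux q = K · i = 36.10 × 0.006220 = 0.2246 m/day.
Seepage velocity v = q / n_e = 0.2246 / 0.14 = 1.604 m/day.

1.60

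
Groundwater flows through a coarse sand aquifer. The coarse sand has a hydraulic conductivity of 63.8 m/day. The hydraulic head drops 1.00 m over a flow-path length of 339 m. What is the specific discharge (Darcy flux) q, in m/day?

0.188

Hydraulic gradient i = Δh / L = 1.00 / 339 = 0.002950.
Specific discharge q = K · i = 63.80 × 0.002950 = 0.1882 m/day.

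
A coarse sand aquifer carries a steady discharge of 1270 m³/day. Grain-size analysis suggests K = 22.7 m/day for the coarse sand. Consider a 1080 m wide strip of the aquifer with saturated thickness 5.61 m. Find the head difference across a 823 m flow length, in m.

7.60

Cross-sectional area A = 1080 × 5.61 = 6059 m².
From Q = K·A·i, i = Q / (K·A) = 1270 / (22.70 × 6059) = 0.009234.
Head loss Δh = i · L = 0.009234 × 823 = 7.600 m.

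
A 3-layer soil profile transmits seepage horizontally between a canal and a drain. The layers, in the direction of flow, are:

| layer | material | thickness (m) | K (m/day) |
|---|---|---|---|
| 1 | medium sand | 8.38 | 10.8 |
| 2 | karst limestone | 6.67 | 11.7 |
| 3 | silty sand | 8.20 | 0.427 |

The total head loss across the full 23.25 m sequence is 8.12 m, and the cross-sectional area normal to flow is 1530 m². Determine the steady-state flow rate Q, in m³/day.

605

Flow is perpendicular to layering, so the layers act in series and the equivalent K is the thickness-weighted harmonic mean.
Total thickness L = 8.38 + 6.67 + 8.20 = 23.25 m.
Σ(b_i/K_i) = 8.38/10.8 + 6.67/11.7 + 8.20/0.427 = 20.55 d.
K_eq = L / Σ(b_i/K_i) = 23.25 / 20.55 = 1.131 m/day.
Q = K_eq · A · (Δh/L) = 1.131 × 1530 × (8.12/23.25) = 604.6 m³/day.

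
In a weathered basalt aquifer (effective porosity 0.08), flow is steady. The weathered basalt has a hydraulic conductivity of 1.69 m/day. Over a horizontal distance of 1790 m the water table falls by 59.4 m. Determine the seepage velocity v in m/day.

0.701

Hydraulic gradient i = Δh / L = 59.4 / 1790 = 0.03318.
Darcy flux q = K · i = 1.690 × 0.03318 = 0.05608 m/day.
Seepage velocity v = q / n_e = 0.05608 / 0.08 = 0.7010 m/day.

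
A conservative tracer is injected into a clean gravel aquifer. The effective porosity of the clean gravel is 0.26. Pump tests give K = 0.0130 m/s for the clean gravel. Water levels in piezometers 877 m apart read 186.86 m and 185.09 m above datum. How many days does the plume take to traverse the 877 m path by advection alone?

Convert K: 0.0130 m/s × 86400 = 1123 m/day.
Hydraulic gradient i = (186.86 − 185.09) / 877 = 1.77 / 877 = 0.002018.
Darcy flux q = K · i = 1123 × 0.002018 = 2.267 m/day.
Seepage velocity v = q / n_e = 2.267 / 0.26 = 8.719 m/day.
Travel time t = L / v = 877 / 8.719 = 100.6 days.

101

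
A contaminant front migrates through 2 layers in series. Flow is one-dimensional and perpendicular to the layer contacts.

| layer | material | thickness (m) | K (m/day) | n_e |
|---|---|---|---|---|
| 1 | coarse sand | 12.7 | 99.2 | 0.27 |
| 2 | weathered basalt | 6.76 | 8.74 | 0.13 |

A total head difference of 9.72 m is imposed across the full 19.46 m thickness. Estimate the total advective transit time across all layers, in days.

0.400

With flow normal to the layers, continuity requires the same specific discharge q through every layer.
Σ(b_i/K_i) = 12.7/99.2 + 6.76/8.74 = 0.9015 d.
q = Δh / Σ(b_i/K_i) = 9.72 / 0.9015 = 10.78 m/day.
In each layer the seepage velocity is v_i = q/n_i, so the layer transit time is t_i = b_i·n_i / q:
  layer 1 (coarse sand): t_1 = 12.7 × 0.27 / 10.78 = 0.3180 d
  layer 2 (weathered basalt): t_2 = 6.76 × 0.13 / 10.78 = 0.08150 d
Total t = Σ t_i = 0.3995 days.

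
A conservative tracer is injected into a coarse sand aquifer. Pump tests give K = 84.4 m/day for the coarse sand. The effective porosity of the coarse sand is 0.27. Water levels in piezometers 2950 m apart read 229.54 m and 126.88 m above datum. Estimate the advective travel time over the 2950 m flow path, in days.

Hydraulic gradient i = (229.54 − 126.88) / 2950 = 102.66 / 2950 = 0.03480.
Darcy flux q = K · i = 84.40 × 0.03480 = 2.937 m/day.
Seepage velocity v = q / n_e = 2.937 / 0.27 = 10.88 m/day.
Travel time t = L / v = 2950 / 10.88 = 271.2 days.

271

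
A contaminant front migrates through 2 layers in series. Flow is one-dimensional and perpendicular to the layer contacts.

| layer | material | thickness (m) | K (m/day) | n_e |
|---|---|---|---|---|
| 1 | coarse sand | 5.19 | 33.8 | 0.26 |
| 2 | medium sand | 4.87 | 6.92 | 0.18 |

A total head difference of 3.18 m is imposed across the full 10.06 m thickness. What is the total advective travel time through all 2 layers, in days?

0.600

With flow normal to the layers, continuity requires the same specific discharge q through every layer.
Σ(b_i/K_i) = 5.19/33.8 + 4.87/6.92 = 0.8573 d.
q = Δh / Σ(b_i/K_i) = 3.18 / 0.8573 = 3.709 m/day.
In each layer the seepage velocity is v_i = q/n_i, so the layer transit time is t_i = b_i·n_i / q:
  layer 1 (coarse sand): t_1 = 5.19 × 0.26 / 3.709 = 0.3638 d
  layer 2 (medium sand): t_2 = 4.87 × 0.18 / 3.709 = 0.2363 d
Total t = Σ t_i = 0.6001 days.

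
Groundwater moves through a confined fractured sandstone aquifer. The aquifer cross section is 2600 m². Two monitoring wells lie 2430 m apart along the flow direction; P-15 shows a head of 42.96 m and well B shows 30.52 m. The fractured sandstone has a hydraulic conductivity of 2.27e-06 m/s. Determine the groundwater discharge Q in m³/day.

Convert K: 2.27e-06 m/s × 86400 = 0.1961 m/day.
Hydraulic gradient i = (42.96 − 30.52) / 2430 = 12.44 / 2430 = 0.005119.
Darcy's law: Q = K · A · i = 0.1961 × 2600 × 0.005119 = 2.611 m³/day.

2.61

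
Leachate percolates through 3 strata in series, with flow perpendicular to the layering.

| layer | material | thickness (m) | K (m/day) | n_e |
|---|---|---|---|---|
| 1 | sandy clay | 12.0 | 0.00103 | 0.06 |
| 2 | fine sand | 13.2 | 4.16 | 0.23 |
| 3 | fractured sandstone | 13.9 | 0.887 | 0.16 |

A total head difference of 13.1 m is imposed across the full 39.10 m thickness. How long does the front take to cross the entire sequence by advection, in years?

14.6

With flow normal to the layers, continuity requires the same specific discharge q through every layer.
Σ(b_i/K_i) = 12.0/0.00103 + 13.2/4.16 + 13.9/0.887 = 11669 d.
q = Δh / Σ(b_i/K_i) = 13.1 / 11669 = 0.001123 m/day.
In each layer the seepage velocity is v_i = q/n_i, so the layer transit time is t_i = b_i·n_i / q:
  layer 1 (sandy clay): t_1 = 12.0 × 0.06 / 0.001123 = 641.4 d
  layer 2 (fine sand): t_2 = 13.2 × 0.23 / 0.001123 = 2704 d
  layer 3 (fractured sandstone): t_3 = 13.9 × 0.16 / 0.001123 = 1981 d
Total t = Σ t_i = 5327 days = 14.58 years.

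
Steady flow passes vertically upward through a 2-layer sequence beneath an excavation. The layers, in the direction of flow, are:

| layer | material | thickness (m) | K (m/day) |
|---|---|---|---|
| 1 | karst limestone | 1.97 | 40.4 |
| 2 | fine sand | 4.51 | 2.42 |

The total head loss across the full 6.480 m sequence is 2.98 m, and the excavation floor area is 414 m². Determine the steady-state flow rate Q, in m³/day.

Flow is perpendicular to layering, so the layers act in series and the equivalent K is the thickness-weighted harmonic mean.
Total thickness L = 1.97 + 4.51 = 6.480 m.
Σ(b_i/K_i) = 1.97/40.4 + 4.51/2.42 = 1.912 d.
K_eq = L / Σ(b_i/K_i) = 6.480 / 1.912 = 3.388 m/day.
Q = K_eq · A · (Δh/L) = 3.388 × 414 × (2.98/6.480) = 645.1 m³/day.

645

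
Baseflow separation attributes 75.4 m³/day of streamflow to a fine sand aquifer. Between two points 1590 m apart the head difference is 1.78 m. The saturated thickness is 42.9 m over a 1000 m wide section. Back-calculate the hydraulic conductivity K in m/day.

1.57

Cross-sectional area A = 1000 × 42.9 = 42900 m².
Hydraulic gradient i = Δh / L = 1.78 / 1590 = 0.001119.
From Q = K·A·i, K = Q / (A·i) = 75.4 / (42900 × 0.001119) = 1.570 m/day.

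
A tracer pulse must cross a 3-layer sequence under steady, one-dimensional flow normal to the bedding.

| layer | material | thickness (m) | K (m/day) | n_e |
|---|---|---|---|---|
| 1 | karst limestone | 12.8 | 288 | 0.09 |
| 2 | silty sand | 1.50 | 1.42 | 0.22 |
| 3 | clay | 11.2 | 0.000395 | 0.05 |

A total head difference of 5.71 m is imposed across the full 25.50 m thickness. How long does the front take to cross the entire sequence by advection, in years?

27.8

With flow normal to the layers, continuity requires the same specific discharge q through every layer.
Σ(b_i/K_i) = 12.8/288 + 1.50/1.42 + 11.2/0.000395 = 28356 d.
q = Δh / Σ(b_i/K_i) = 5.71 / 28356 = 0.0002014 m/day.
In each layer the seepage velocity is v_i = q/n_i, so the layer transit time is t_i = b_i·n_i / q:
  layer 1 (karst limestone): t_1 = 12.8 × 0.09 / 0.0002014 = 5721 d
  layer 2 (silty sand): t_2 = 1.50 × 0.22 / 0.0002014 = 1639 d
  layer 3 (clay): t_3 = 11.2 × 0.05 / 0.0002014 = 2781 d
Total t = Σ t_i = 10140 days = 27.76 years.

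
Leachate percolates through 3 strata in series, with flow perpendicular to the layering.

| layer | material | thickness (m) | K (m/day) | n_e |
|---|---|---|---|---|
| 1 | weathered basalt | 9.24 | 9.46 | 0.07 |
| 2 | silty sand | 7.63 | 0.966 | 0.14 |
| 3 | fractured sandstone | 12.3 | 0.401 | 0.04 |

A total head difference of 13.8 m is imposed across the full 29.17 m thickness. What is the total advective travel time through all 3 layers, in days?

With flow normal to the layers, continuity requires the same specific discharge q through every layer.
Σ(b_i/K_i) = 9.24/9.46 + 7.63/0.966 + 12.3/0.401 = 39.55 d.
q = Δh / Σ(b_i/K_i) = 13.8 / 39.55 = 0.3489 m/day.
In each layer the seepage velocity is v_i = q/n_i, so the layer transit time is t_i = b_i·n_i / q:
  layer 1 (weathered basalt): t_1 = 9.24 × 0.07 / 0.3489 = 1.854 d
  layer 2 (silty sand): t_2 = 7.63 × 0.14 / 0.3489 = 3.061 d
  layer 3 (fractured sandstone): t_3 = 12.3 × 0.04 / 0.3489 = 1.410 d
Total t = Σ t_i = 6.325 days.

6.32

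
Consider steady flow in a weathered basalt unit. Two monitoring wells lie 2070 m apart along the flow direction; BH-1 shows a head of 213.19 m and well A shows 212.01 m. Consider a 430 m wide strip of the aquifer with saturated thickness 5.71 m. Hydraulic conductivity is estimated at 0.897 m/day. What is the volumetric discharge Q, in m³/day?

Cross-sectional area A = 430 × 5.71 = 2455 m².
Hydraulic gradient i = (213.19 − 212.01) / 2070 = 1.18 / 2070 = 0.0005700.
Darcy's law: Q = K · A · i = 0.8970 × 2455 × 0.0005700 = 1.255 m³/day.

1.26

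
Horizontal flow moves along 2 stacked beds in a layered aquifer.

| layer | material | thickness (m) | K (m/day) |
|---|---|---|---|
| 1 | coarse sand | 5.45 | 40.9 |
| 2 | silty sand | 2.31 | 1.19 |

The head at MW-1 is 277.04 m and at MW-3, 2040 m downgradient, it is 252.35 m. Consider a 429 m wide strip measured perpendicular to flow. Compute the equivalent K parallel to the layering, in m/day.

29.1

Flow is parallel to layering, so each bed carries its own Darcy discharge and the transmissivities add.
Σ(K_i·b_i) = 40.9×5.45 + 1.19×2.31 = 225.7 m²/day.
Total thickness b = 7.760 m, so K_eq = Σ(K_i·b_i)/b = 29.08 m/day.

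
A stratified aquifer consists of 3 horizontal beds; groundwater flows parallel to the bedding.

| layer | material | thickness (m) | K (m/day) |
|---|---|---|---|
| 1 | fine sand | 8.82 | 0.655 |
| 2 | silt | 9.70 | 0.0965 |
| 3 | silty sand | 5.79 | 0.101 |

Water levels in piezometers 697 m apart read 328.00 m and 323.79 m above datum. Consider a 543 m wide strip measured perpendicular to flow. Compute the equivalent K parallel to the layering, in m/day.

Flow is parallel to layering, so each bed carries its own Darcy discharge and the transmissivities add.
Σ(K_i·b_i) = 0.655×8.82 + 0.0965×9.70 + 0.101×5.79 = 7.298 m²/day.
Total thickness b = 24.31 m, so K_eq = Σ(K_i·b_i)/b = 0.3002 m/day.

0.300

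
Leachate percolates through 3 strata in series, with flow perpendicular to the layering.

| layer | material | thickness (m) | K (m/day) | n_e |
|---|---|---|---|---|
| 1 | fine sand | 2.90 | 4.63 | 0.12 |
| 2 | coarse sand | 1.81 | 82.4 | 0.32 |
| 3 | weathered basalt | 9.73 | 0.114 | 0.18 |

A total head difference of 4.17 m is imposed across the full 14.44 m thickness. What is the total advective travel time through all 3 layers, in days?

With flow normal to the layers, continuity requires the same specific discharge q through every layer.
Σ(b_i/K_i) = 2.90/4.63 + 1.81/82.4 + 9.73/0.114 = 86.00 d.
q = Δh / Σ(b_i/K_i) = 4.17 / 86.00 = 0.04849 m/day.
In each layer the seepage velocity is v_i = q/n_i, so the layer transit time is t_i = b_i·n_i / q:
  layer 1 (fine sand): t_1 = 2.90 × 0.12 / 0.04849 = 7.177 d
  layer 2 (coarse sand): t_2 = 1.81 × 0.32 / 0.04849 = 11.95 d
  layer 3 (weathered basalt): t_3 = 9.73 × 0.18 / 0.04849 = 36.12 d
Total t = Σ t_i = 55.24 days.

55.2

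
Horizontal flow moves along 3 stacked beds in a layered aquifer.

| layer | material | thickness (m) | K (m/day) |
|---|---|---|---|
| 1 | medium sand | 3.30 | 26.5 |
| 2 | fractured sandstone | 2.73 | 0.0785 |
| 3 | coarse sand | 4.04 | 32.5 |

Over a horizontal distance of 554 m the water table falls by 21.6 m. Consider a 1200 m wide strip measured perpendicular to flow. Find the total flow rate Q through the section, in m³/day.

10200

Flow is parallel to layering, so each bed carries its own Darcy discharge and the transmissivities add.
Σ(K_i·b_i) = 26.5×3.30 + 0.0785×2.73 + 32.5×4.04 = 219.0 m²/day.
Hydraulic gradient i = Δh / L = 21.6 / 554 = 0.03899.
Q = Σ(K_i·b_i) · W · i = 219.0 × 1200 × 0.03899 = 10245 m³/day.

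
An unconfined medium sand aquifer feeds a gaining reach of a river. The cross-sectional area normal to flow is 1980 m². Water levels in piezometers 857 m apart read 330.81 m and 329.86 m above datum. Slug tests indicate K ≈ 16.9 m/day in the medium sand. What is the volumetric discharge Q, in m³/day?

Hydraulic gradient i = (330.81 − 329.86) / 857 = 0.95 / 857 = 0.001109.
Darcy's law: Q = K · A · i = 16.90 × 1980 × 0.001109 = 37.09 m³/day.

37.1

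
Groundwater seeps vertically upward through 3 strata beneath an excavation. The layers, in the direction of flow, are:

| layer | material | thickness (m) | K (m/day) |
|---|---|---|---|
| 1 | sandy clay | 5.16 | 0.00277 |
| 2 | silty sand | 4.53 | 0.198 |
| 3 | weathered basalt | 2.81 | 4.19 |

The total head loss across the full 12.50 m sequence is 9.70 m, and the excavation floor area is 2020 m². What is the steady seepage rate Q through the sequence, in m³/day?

10.4

Flow is perpendicular to layering, so the layers act in series and the equivalent K is the thickness-weighted harmonic mean.
Total thickness L = 5.16 + 4.53 + 2.81 = 12.50 m.
Σ(b_i/K_i) = 5.16/0.00277 + 4.53/0.198 + 2.81/4.19 = 1886 d.
K_eq = L / Σ(b_i/K_i) = 12.50 / 1886 = 0.006627 m/day.
Q = K_eq · A · (Δh/L) = 0.006627 × 2020 × (9.70/12.50) = 10.39 m³/day.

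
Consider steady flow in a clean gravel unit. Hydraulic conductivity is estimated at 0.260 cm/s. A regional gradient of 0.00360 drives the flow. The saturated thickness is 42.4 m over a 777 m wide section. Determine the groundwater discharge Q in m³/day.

26600

Convert K: 0.260 cm/s × 864 = 224.6 m/day.
Cross-sectional area A = 777 × 42.4 = 32945 m².
Hydraulic gradient i = 0.00360.
Darcy's law: Q = K · A · i = 224.6 × 32945 × 0.003600 = 26643 m³/day.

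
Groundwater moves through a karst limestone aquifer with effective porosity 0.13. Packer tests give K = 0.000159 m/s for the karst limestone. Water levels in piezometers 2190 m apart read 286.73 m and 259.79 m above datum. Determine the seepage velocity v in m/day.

Convert K: 0.000159 m/s × 86400 = 13.74 m/day.
Hydraulic gradient i = (286.73 − 259.79) / 2190 = 26.94 / 2190 = 0.01230.
Darcy flux q = K · i = 13.74 × 0.01230 = 0.1690 m/day.
Seepage velocity v = q / n_e = 0.1690 / 0.13 = 1.300 m/day.

1.30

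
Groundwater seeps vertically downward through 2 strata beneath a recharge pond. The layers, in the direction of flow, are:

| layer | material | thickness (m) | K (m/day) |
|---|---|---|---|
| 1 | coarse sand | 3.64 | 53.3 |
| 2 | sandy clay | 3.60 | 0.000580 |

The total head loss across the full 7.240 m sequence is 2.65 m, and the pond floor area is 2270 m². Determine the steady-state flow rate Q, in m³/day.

Flow is perpendicular to layering, so the layers act in series and the equivalent K is the thickness-weighted harmonic mean.
Total thickness L = 3.64 + 3.60 = 7.240 m.
Σ(b_i/K_i) = 3.64/53.3 + 3.60/0.000580 = 6207 d.
K_eq = L / Σ(b_i/K_i) = 7.240 / 6207 = 0.001166 m/day.
Q = K_eq · A · (Δh/L) = 0.001166 × 2270 × (2.65/7.240) = 0.9692 m³/day.

0.969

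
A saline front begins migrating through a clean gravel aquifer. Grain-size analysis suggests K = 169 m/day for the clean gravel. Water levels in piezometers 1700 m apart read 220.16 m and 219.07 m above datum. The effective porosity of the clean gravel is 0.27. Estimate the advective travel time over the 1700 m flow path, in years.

Hydraulic gradient i = (220.16 − 219.07) / 1700 = 1.09 / 1700 = 0.0006412.
Darcy flux q = K · i = 169.0 × 0.0006412 = 0.1084 m/day.
Seepage velocity v = q / n_e = 0.1084 / 0.27 = 0.4013 m/day.
Travel time t = L / v = 1700 / 0.4013 = 4236 days = 11.60 years.

11.6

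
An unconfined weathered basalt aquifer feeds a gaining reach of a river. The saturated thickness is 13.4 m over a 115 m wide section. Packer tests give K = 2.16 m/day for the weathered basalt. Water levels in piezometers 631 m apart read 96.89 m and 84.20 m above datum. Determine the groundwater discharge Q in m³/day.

66.9

Cross-sectional area A = 115 × 13.4 = 1541 m².
Hydraulic gradient i = (96.89 − 84.20) / 631 = 12.69 / 631 = 0.02011.
Darcy's law: Q = K · A · i = 2.160 × 1541 × 0.02011 = 66.94 m³/day.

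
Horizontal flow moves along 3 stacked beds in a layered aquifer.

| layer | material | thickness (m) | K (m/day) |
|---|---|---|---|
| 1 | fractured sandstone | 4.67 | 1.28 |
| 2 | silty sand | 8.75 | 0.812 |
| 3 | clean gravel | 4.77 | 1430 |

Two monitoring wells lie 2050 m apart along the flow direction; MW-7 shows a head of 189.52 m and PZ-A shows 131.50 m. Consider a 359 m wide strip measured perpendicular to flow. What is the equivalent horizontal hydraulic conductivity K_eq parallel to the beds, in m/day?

376

Flow is parallel to layering, so each bed carries its own Darcy discharge and the transmissivities add.
Σ(K_i·b_i) = 1.28×4.67 + 0.812×8.75 + 1430×4.77 = 6834 m²/day.
Total thickness b = 18.19 m, so K_eq = Σ(K_i·b_i)/b = 375.7 m/day.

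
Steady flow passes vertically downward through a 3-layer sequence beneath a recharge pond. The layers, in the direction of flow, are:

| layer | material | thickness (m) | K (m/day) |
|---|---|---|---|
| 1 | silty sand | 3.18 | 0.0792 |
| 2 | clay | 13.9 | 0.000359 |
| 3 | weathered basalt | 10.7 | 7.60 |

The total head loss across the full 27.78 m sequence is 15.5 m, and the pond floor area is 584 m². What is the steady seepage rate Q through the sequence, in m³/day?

0.234

Flow is perpendicular to layering, so the layers act in series and the equivalent K is the thickness-weighted harmonic mean.
Total thickness L = 3.18 + 13.9 + 10.7 = 27.78 m.
Σ(b_i/K_i) = 3.18/0.0792 + 13.9/0.000359 + 10.7/7.60 = 38760 d.
K_eq = L / Σ(b_i/K_i) = 27.78 / 38760 = 0.0007167 m/day.
Q = K_eq · A · (Δh/L) = 0.0007167 × 584 × (15.5/27.78) = 0.2335 m³/day.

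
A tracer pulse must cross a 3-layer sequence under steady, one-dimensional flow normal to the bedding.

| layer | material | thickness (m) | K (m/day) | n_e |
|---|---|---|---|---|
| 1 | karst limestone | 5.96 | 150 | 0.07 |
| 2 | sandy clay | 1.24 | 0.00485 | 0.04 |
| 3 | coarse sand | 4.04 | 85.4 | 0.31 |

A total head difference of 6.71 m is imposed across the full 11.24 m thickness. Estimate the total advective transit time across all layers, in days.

65.5

With flow normal to the layers, continuity requires the same specific discharge q through every layer.
Σ(b_i/K_i) = 5.96/150 + 1.24/0.00485 + 4.04/85.4 = 255.8 d.
q = Δh / Σ(b_i/K_i) = 6.71 / 255.8 = 0.02624 m/day.
In each layer the seepage velocity is v_i = q/n_i, so the layer transit time is t_i = b_i·n_i / q:
  layer 1 (karst limestone): t_1 = 5.96 × 0.07 / 0.02624 = 15.90 d
  layer 2 (sandy clay): t_2 = 1.24 × 0.04 / 0.02624 = 1.891 d
  layer 3 (coarse sand): t_3 = 4.04 × 0.31 / 0.02624 = 47.74 d
Total t = Σ t_i = 65.53 days.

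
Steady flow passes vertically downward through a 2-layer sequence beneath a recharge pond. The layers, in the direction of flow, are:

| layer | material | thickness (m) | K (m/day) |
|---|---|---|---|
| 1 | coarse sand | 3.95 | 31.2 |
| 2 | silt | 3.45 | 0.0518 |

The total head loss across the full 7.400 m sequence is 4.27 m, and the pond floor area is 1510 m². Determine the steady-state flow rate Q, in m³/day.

Flow is perpendicular to layering, so the layers act in series and the equivalent K is the thickness-weighted harmonic mean.
Total thickness L = 3.95 + 3.45 = 7.400 m.
Σ(b_i/K_i) = 3.95/31.2 + 3.45/0.0518 = 66.73 d.
K_eq = L / Σ(b_i/K_i) = 7.400 / 66.73 = 0.1109 m/day.
Q = K_eq · A · (Δh/L) = 0.1109 × 1510 × (4.27/7.400) = 96.63 m³/day.

96.6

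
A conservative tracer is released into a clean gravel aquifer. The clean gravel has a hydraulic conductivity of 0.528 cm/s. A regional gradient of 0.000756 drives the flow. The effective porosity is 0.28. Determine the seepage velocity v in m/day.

Convert K: 0.528 cm/s × 864 = 456.2 m/day.
Hydraulic gradient i = 0.000756.
Darcy flux q = K · i = 456.2 × 0.0007560 = 0.3449 m/day.
Seepage velocity v = q / n_e = 0.3449 / 0.28 = 1.232 m/day.

1.23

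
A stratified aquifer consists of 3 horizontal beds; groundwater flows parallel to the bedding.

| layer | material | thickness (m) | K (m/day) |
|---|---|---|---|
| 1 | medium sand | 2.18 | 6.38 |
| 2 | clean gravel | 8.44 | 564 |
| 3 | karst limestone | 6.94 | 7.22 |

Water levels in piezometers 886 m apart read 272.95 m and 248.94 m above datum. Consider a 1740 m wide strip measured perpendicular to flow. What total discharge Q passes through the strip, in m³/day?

227000

Flow is parallel to layering, so each bed carries its own Darcy discharge and the transmissivities add.
Σ(K_i·b_i) = 6.38×2.18 + 564×8.44 + 7.22×6.94 = 4824 m²/day.
Hydraulic gradient i = (272.95 − 248.94) / 886 = 24.01 / 886 = 0.02710.
Q = Σ(K_i·b_i) · W · i = 4824 × 1740 × 0.02710 = 2.275e+05 m³/day.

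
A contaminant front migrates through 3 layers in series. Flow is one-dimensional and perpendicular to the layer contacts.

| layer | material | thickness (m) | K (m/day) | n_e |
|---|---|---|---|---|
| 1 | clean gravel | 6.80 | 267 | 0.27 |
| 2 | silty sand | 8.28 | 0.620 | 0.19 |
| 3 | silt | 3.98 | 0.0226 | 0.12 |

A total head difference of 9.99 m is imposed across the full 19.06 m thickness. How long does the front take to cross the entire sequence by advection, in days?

With flow normal to the layers, continuity requires the same specific discharge q through every layer.
Σ(b_i/K_i) = 6.80/267 + 8.28/0.620 + 3.98/0.0226 = 189.5 d.
q = Δh / Σ(b_i/K_i) = 9.99 / 189.5 = 0.05272 m/day.
In each layer the seepage velocity is v_i = q/n_i, so the layer transit time is t_i = b_i·n_i / q:
  layer 1 (clean gravel): t_1 = 6.80 × 0.27 / 0.05272 = 34.82 d
  layer 2 (silty sand): t_2 = 8.28 × 0.19 / 0.05272 = 29.84 d
  layer 3 (silt): t_3 = 3.98 × 0.12 / 0.05272 = 9.059 d
Total t = Σ t_i = 73.72 days.

73.7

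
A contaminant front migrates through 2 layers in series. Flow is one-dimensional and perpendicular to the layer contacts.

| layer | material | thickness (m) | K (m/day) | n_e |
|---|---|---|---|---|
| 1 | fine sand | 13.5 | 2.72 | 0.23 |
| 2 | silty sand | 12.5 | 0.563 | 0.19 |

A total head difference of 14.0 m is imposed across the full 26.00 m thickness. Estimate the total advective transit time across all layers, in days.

With flow normal to the layers, continuity requires the same specific discharge q through every layer.
Σ(b_i/K_i) = 13.5/2.72 + 12.5/0.563 = 27.17 d.
q = Δh / Σ(b_i/K_i) = 14.0 / 27.17 = 0.5154 m/day.
In each layer the seepage velocity is v_i = q/n_i, so the layer transit time is t_i = b_i·n_i / q:
  layer 1 (fine sand): t_1 = 13.5 × 0.23 / 0.5154 = 6.025 d
  layer 2 (silty sand): t_2 = 12.5 × 0.19 / 0.5154 = 4.608 d
Total t = Σ t_i = 10.63 days.

10.6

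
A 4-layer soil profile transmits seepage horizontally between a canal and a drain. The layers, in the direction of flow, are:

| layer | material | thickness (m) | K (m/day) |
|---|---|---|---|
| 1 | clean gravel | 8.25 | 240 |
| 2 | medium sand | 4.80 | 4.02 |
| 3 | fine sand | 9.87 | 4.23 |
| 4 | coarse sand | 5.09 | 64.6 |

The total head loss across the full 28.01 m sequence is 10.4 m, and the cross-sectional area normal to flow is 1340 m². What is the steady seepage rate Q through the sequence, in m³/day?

3830

Flow is perpendicular to layering, so the layers act in series and the equivalent K is the thickness-weighted harmonic mean.
Total thickness L = 8.25 + 4.80 + 9.87 + 5.09 = 28.01 m.
Σ(b_i/K_i) = 8.25/240 + 4.80/4.02 + 9.87/4.23 + 5.09/64.6 = 3.641 d.
K_eq = L / Σ(b_i/K_i) = 28.01 / 3.641 = 7.694 m/day.
Q = K_eq · A · (Δh/L) = 7.694 × 1340 × (10.4/28.01) = 3828 m³/day.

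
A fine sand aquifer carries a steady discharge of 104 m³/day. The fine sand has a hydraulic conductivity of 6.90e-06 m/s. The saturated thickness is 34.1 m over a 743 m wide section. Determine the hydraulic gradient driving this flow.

0.00689

Convert K: 6.90e-06 m/s × 86400 = 0.5962 m/day.
Cross-sectional area A = 743 × 34.1 = 25336 m².
From Q = K·A·i, i = Q / (K·A) = 104 / (0.5962 × 25336) = 0.006885.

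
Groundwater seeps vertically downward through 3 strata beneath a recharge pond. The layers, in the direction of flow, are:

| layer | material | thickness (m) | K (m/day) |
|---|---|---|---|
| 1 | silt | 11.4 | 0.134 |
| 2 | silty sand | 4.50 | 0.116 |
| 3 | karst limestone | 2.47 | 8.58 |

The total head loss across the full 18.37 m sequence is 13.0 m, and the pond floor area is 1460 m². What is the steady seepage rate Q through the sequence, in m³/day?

153

Flow is perpendicular to layering, so the layers act in series and the equivalent K is the thickness-weighted harmonic mean.
Total thickness L = 11.4 + 4.50 + 2.47 = 18.37 m.
Σ(b_i/K_i) = 11.4/0.134 + 4.50/0.116 + 2.47/8.58 = 124.2 d.
K_eq = L / Σ(b_i/K_i) = 18.37 / 124.2 = 0.1480 m/day.
Q = K_eq · A · (Δh/L) = 0.1480 × 1460 × (13.0/18.37) = 152.9 m³/day.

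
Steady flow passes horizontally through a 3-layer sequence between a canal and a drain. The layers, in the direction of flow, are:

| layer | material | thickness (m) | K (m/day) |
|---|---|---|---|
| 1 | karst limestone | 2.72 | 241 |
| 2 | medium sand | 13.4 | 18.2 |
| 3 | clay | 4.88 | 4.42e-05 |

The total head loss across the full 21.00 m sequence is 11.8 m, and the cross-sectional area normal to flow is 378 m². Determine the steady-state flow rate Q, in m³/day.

Flow is perpendicular to layering, so the layers act in series and the equivalent K is the thickness-weighted harmonic mean.
Total thickness L = 2.72 + 13.4 + 4.88 = 21.00 m.
Σ(b_i/K_i) = 2.72/241 + 13.4/18.2 + 4.88/4.42e-05 = 1.104e+05 d.
K_eq = L / Σ(b_i/K_i) = 21.00 / 1.104e+05 = 0.0001902 m/day.
Q = K_eq · A · (Δh/L) = 0.0001902 × 378 × (11.8/21.00) = 0.04040 m³/day.

0.0404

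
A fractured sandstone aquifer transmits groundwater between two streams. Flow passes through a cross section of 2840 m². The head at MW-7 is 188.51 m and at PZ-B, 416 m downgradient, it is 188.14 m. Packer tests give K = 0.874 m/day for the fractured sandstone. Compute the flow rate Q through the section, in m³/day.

Hydraulic gradient i = (188.51 − 188.14) / 416 = 0.37 / 416 = 0.0008894.
Darcy's law: Q = K · A · i = 0.8740 × 2840 × 0.0008894 = 2.208 m³/day.

2.21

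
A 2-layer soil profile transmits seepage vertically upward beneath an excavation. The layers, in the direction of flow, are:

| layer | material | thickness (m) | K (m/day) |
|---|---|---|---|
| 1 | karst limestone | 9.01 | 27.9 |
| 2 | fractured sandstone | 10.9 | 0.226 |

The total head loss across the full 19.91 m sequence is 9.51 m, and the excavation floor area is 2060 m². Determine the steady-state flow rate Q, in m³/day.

403

Flow is perpendicular to layering, so the layers act in series and the equivalent K is the thickness-weighted harmonic mean.
Total thickness L = 9.01 + 10.9 = 19.91 m.
Σ(b_i/K_i) = 9.01/27.9 + 10.9/0.226 = 48.55 d.
K_eq = L / Σ(b_i/K_i) = 19.91 / 48.55 = 0.4101 m/day.
Q = K_eq · A · (Δh/L) = 0.4101 × 2060 × (9.51/19.91) = 403.5 m³/day.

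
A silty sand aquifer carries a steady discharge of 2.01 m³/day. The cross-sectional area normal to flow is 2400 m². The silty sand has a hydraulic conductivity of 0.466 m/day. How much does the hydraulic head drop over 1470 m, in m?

From Q = K·A·i, i = Q / (K·A) = 2.01 / (0.4660 × 2400) = 0.001797.
Head loss Δh = i · L = 0.001797 × 1470 = 2.642 m.

2.64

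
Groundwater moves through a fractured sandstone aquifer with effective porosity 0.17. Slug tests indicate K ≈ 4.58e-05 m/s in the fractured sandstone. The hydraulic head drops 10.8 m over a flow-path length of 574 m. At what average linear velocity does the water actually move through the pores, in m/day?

Convert K: 4.58e-05 m/s × 86400 = 3.957 m/day.
Hydraulic gradient i = Δh / L = 10.8 / 574 = 0.01882.
Darcy flux q = K · i = 3.957 × 0.01882 = 0.07445 m/day.
Seepage velocity v = q / n_e = 0.07445 / 0.17 = 0.4380 m/day.

0.438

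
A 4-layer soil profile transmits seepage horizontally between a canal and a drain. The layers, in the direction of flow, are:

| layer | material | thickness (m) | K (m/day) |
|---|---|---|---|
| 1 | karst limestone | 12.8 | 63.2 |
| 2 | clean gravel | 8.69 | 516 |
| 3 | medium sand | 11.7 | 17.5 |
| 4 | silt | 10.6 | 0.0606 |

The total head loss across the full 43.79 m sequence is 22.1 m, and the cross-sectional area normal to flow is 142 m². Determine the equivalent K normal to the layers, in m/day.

0.249

Flow is perpendicular to layering, so the layers act in series and the equivalent K is the thickness-weighted harmonic mean.
Total thickness L = 12.8 + 8.69 + 11.7 + 10.6 = 43.79 m.
Σ(b_i/K_i) = 12.8/63.2 + 8.69/516 + 11.7/17.5 + 10.6/0.0606 = 175.8 d.
K_eq = L / Σ(b_i/K_i) = 43.79 / 175.8 = 0.2491 m/day.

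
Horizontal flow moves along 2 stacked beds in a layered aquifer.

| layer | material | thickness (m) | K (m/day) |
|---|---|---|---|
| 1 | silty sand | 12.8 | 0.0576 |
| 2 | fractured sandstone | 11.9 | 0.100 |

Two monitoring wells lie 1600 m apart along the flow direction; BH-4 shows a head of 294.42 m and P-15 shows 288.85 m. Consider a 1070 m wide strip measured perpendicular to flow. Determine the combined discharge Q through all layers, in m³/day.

7.18

Flow is parallel to layering, so each bed carries its own Darcy discharge and the transmissivities add.
Σ(K_i·b_i) = 0.0576×12.8 + 0.100×11.9 = 1.927 m²/day.
Hydraulic gradient i = (294.42 − 288.85) / 1600 = 5.57 / 1600 = 0.003481.
Q = Σ(K_i·b_i) · W · i = 1.927 × 1070 × 0.003481 = 7.179 m³/day.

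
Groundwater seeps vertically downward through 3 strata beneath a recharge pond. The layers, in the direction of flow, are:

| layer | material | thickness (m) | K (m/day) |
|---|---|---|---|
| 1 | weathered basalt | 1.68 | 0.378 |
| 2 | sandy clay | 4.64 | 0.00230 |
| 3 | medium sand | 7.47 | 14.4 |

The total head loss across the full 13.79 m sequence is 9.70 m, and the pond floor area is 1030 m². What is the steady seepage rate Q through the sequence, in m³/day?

4.94

Flow is perpendicular to layering, so the layers act in series and the equivalent K is the thickness-weighted harmonic mean.
Total thickness L = 1.68 + 4.64 + 7.47 = 13.79 m.
Σ(b_i/K_i) = 1.68/0.378 + 4.64/0.00230 + 7.47/14.4 = 2022 d.
K_eq = L / Σ(b_i/K_i) = 13.79 / 2022 = 0.006819 m/day.
Q = K_eq · A · (Δh/L) = 0.006819 × 1030 × (9.70/13.79) = 4.940 m³/day.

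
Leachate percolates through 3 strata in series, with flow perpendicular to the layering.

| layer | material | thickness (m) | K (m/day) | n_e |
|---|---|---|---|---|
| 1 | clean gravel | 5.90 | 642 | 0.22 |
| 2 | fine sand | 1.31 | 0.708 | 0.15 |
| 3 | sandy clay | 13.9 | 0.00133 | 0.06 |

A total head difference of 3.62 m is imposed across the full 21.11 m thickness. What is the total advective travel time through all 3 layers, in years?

With flow normal to the layers, continuity requires the same specific discharge q through every layer.
Σ(b_i/K_i) = 5.90/642 + 1.31/0.708 + 13.9/0.00133 = 10453 d.
q = Δh / Σ(b_i/K_i) = 3.62 / 10453 = 0.0003463 m/day.
In each layer the seepage velocity is v_i = q/n_i, so the layer transit time is t_i = b_i·n_i / q:
  layer 1 (clean gravel): t_1 = 5.90 × 0.22 / 0.0003463 = 3748 d
  layer 2 (fine sand): t_2 = 1.31 × 0.15 / 0.0003463 = 567.4 d
  layer 3 (sandy clay): t_3 = 13.9 × 0.06 / 0.0003463 = 2408 d
Total t = Σ t_i = 6724 days = 18.41 years.

18.4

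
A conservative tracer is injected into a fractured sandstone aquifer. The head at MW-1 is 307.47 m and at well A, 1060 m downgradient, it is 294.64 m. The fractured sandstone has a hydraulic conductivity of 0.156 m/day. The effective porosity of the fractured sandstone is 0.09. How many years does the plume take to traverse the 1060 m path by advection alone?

Hydraulic gradient i = (307.47 − 294.64) / 1060 = 12.83 / 1060 = 0.01210.
Darcy flux q = K · i = 0.1560 × 0.01210 = 0.001888 m/day.
Seepage velocity v = q / n_e = 0.001888 / 0.09 = 0.02098 m/day.
Travel time t = L / v = 1060 / 0.02098 = 50525 days = 138.3 years.

138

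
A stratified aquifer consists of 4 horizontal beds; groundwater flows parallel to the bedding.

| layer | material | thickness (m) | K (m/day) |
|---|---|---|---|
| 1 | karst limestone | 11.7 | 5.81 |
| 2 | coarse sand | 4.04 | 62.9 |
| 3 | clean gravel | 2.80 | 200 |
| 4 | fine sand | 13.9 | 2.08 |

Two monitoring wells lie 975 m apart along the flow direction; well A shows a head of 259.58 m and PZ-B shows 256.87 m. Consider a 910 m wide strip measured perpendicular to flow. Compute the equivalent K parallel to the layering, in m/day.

Flow is parallel to layering, so each bed carries its own Darcy discharge and the transmissivities add.
Σ(K_i·b_i) = 5.81×11.7 + 62.9×4.04 + 200×2.80 + 2.08×13.9 = 911.0 m²/day.
Total thickness b = 32.44 m, so K_eq = Σ(K_i·b_i)/b = 28.08 m/day.

28.1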